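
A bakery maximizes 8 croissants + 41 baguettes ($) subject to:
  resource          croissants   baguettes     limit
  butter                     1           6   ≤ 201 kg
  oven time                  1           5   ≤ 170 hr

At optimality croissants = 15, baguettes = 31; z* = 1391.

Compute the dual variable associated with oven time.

Both butter and oven time are binding at x*.
The binding rows give the dual system: 1·y_butter + 1·y_oven time = 8 and 6·y_butter + 5·y_oven time = 41.
Solving: y_butter = 1, y_oven time = 7.
Shadow price of oven time = 7.

7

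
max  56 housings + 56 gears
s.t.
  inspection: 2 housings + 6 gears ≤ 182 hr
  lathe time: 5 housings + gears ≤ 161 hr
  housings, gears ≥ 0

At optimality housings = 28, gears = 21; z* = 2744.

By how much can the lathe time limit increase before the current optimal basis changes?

Binding constraints: inspection, lathe time. The basis is B = [[2,6],[5,1]] with det -28.
Per unit increase in lathe time, x* moves by d = (0.2143, -0.0714).
The basis stays optimal until gears reaches 0; allowable increase = 294 hr.

294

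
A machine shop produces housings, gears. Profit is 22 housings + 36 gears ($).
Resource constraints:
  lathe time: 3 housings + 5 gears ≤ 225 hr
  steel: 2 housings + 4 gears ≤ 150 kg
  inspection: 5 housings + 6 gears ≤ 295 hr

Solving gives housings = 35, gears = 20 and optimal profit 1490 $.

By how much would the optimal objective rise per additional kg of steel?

Check each constraint at x*: lathe time 205/225 (slack 20); steel 150/150 (tight); inspection 295/295 (tight).
Slack constraints have shadow price 0 (complementary slackness).
Dual feasibility on the basic columns requires 2·y_steel + 5·y_inspection = 22, 4·y_steel + 6·y_inspection = 36.
This yields shadow prices y_steel = 6, y_inspection = 2.
Shadow price of steel = 6.

6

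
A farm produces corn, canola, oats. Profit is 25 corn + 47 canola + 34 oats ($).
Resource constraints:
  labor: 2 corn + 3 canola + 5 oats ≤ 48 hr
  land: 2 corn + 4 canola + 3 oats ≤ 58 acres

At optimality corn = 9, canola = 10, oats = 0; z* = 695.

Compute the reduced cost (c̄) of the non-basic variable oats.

At the optimum: labor uses 48 of 48 (binding); land uses 58 of 58 (binding).
The binding rows give the dual system: 2·y_labor + 2·y_land = 25 and 3·y_labor + 4·y_land = 47.
Solving: y_labor = 3, y_land = 9.5.
Reduced cost of oats: c₃ − yᵀa₃ = 34 − (3·5 + 9.5·3) = 34 − 43.5 = -9.5.

-9.5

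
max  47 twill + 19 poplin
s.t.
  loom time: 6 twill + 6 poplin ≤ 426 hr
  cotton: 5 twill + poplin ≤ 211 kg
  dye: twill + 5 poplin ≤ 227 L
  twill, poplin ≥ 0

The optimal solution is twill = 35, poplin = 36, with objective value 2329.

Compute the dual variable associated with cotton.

Check each constraint at x*: loom time 426/426 (tight); cotton 211/211 (tight); dye 215/227 (slack 12).
Since dye is not tight, its dual is 0.
The binding rows give the dual system: 6·y_loom time + 5·y_cotton = 47 and 6·y_loom time + 1·y_cotton = 19.
Solving: y_loom time = 2, y_cotton = 7.
Shadow price of cotton = 7.

7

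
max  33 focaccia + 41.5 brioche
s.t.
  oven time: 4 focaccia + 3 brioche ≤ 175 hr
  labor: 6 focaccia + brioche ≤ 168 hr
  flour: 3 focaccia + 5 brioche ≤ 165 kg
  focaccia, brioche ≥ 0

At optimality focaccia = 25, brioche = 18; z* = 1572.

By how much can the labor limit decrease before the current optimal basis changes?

Binding constraints: labor, flour. The basis is B = [[6,1],[3,5]] with det 27.
Per unit decrease in labor, x* moves by d = (-0.1852, 0.1111).
The basis stays optimal until focaccia reaches 0; allowable decrease = 135 hr.

135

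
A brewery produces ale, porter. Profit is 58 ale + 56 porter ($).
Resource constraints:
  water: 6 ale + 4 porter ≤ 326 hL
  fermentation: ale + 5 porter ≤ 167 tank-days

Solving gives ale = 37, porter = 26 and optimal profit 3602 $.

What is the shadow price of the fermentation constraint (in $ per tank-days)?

Both water and fermentation are binding at x*.
From A_Bᵀ y = c: 6·y_water + 1·y_fermentation = 58; 4·y_water + 5·y_fermentation = 56.
Solving: y_water = 9, y_fermentation = 4.
Shadow price of fermentation = 4.

4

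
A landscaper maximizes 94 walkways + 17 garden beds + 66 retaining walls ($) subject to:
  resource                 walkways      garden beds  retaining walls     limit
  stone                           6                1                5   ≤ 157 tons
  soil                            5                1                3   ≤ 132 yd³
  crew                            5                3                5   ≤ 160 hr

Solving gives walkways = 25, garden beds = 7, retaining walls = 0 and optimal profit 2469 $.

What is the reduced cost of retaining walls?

-3

Binding: stone and soil. Non-binding: crew (14 unused).
By complementary slackness, y = 0 for the non-binding constraint.
From A_Bᵀ y = c: 6·y_stone + 5·y_soil = 94; 1·y_stone + 1·y_soil = 17.
Solving: y_stone = 9, y_soil = 8.
Reduced cost of retaining walls: c₃ − yᵀa₃ = 66 − (9·5 + 8·3) = 66 − 69 = -3.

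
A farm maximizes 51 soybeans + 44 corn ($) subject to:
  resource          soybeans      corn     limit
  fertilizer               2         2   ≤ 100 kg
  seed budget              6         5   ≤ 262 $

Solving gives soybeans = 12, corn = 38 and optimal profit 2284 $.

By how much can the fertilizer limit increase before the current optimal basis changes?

Binding constraints: fertilizer, seed budget. The basis is B = [[2,2],[6,5]] with det -2.
Per unit increase in fertilizer, x* moves by d = (-2.5, 3).
The basis stays optimal until soybeans reaches 0; allowable increase = 4.8 kg.

4.8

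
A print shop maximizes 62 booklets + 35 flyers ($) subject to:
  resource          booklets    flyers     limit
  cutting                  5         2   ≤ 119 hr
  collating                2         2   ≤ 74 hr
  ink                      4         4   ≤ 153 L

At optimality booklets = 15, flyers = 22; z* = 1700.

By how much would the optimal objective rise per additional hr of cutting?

9

At the optimum: cutting uses 119 of 119 (binding); collating uses 74 of 74 (binding); ink uses 148 of 153 (slack = 5).
By complementary slackness, y = 0 for the non-binding constraint.
Dual feasibility on the basic columns requires 5·y_cutting + 2·y_collating = 62, 2·y_cutting + 2·y_collating = 35.
Solving: y_cutting = 9, y_collating = 8.5.
Shadow price of cutting = 9.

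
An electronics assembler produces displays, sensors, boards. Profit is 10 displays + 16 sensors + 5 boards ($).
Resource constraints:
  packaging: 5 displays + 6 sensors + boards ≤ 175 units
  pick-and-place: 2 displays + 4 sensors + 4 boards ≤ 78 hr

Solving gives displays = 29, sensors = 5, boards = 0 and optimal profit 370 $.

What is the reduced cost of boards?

-6

Both packaging and pick-and-place are binding at x*.
From A_Bᵀ y = c: 5·y_packaging + 2·y_pick-and-place = 10; 6·y_packaging + 4·y_pick-and-place = 16.
→ y_packaging = 1 and y_pick-and-place = 2.5.
Reduced cost of boards: c₃ − yᵀa₃ = 5 − (1·1 + 2.5·4) = 5 − 11 = -6.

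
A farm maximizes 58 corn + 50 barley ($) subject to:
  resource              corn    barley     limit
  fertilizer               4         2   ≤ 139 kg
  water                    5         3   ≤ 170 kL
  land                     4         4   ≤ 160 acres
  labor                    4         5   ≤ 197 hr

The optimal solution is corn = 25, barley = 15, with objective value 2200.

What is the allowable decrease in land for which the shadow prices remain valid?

Binding constraints: water, land. The basis is B = [[5,3],[4,4]] with det 8.
Per unit decrease in land, x* moves by d = (0.375, -0.625).
The basis stays optimal until barley reaches 0; allowable decrease = 24 acres.

24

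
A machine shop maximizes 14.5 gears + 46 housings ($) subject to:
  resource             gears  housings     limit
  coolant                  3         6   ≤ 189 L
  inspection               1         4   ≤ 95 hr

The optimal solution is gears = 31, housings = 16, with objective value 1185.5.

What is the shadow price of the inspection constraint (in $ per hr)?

Both coolant and inspection are binding at x*.
From A_Bᵀ y = c: 3·y_coolant + 1·y_inspection = 14.5; 6·y_coolant + 4·y_inspection = 46.
This yields shadow prices y_coolant = 2, y_inspection = 8.5.
Shadow price of inspection = 8.5.

8.5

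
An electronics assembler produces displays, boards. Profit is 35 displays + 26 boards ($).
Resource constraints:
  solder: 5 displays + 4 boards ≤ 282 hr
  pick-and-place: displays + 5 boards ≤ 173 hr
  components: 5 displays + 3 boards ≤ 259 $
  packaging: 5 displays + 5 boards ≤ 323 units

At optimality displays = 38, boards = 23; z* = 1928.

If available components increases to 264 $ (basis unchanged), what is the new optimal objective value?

At the optimum: solder uses 282 of 282 (binding); pick-and-place uses 153 of 173 (slack = 20); components uses 259 of 259 (binding); packaging uses 305 of 323 (slack = 18).
Since pick-and-place, packaging are not tight, their duals are 0.
From A_Bᵀ y = c: 5·y_solder + 5·y_components = 35; 4·y_solder + 3·y_components = 26.
→ y_solder = 5 and y_components = 2.
Δz = y_components·Δb = 2 × (5) = 10, so new z* = 1928 + 10 = 1938.

1938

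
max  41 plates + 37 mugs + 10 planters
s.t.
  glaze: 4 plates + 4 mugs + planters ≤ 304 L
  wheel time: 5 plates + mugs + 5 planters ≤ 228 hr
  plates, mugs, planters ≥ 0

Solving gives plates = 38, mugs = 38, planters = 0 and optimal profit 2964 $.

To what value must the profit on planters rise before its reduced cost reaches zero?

Check each constraint at x*: glaze 304/304 (tight); wheel time 228/228 (tight).
The binding rows give the dual system: 4·y_glaze + 5·y_wheel time = 41 and 4·y_glaze + 1·y_wheel time = 37.
This yields shadow prices y_glaze = 9, y_wheel time = 1.
planters enters the basis when its profit ≥ yᵀa₃ = 9·1 + 1·5 = 14.

14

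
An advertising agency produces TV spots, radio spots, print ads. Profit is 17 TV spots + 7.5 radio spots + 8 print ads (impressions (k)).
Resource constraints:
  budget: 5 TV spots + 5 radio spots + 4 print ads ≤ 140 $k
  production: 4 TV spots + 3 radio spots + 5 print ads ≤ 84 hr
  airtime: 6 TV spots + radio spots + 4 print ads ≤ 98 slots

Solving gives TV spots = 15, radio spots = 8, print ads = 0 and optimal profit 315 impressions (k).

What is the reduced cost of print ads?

At the optimum: budget uses 115 of 140 (slack = 25); production uses 84 of 84 (binding); airtime uses 98 of 98 (binding).
Slack constraints have shadow price 0 (complementary slackness).
Dual feasibility on the basic columns requires 4·y_production + 6·y_airtime = 17, 3·y_production + 1·y_airtime = 7.5.
→ y_production = 2 and y_airtime = 1.5.
Reduced cost of print ads: c₃ − yᵀa₃ = 8 − (2·5 + 1.5·4) = 8 − 16 = -8.

-8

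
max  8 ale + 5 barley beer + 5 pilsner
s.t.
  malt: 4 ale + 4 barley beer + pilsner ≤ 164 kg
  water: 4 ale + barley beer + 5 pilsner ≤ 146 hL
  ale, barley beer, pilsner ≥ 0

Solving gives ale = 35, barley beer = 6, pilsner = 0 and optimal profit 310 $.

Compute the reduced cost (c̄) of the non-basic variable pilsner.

-1

Check each constraint at x*: malt 164/164 (tight); water 146/146 (tight).
The binding rows give the dual system: 4·y_malt + 4·y_water = 8 and 4·y_malt + 1·y_water = 5.
→ y_malt = 1 and y_water = 1.
Reduced cost of pilsner: c₃ − yᵀa₃ = 5 − (1·1 + 1·5) = 5 − 6 = -1.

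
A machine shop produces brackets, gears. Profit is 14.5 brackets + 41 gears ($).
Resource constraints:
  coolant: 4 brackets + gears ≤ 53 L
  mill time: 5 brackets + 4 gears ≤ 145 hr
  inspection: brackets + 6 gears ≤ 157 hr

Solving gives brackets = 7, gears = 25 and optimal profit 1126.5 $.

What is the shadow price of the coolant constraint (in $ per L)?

2

Check each constraint at x*: coolant 53/53 (tight); mill time 135/145 (slack 10); inspection 157/157 (tight).
Slack constraints have shadow price 0 (complementary slackness).
The binding rows give the dual system: 4·y_coolant + 1·y_inspection = 14.5 and 1·y_coolant + 6·y_inspection = 41.
This yields shadow prices y_coolant = 2, y_inspection = 6.5.
Shadow price of coolant = 2.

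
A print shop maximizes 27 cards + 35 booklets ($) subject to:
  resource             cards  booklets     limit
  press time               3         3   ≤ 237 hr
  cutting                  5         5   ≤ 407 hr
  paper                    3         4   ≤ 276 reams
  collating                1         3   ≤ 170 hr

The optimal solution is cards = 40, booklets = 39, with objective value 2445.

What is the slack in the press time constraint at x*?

0

press time used = 3·40 + 3·39 = 237; slack = 237 − 237 = 0.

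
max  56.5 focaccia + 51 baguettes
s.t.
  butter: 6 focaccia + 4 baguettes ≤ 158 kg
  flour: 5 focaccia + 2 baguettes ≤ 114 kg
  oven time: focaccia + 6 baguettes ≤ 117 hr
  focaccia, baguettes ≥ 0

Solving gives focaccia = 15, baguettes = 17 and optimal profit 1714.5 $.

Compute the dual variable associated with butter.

9

Check each constraint at x*: butter 158/158 (tight); flour 109/114 (slack 5); oven time 117/117 (tight).
Slack constraints have shadow price 0 (complementary slackness).
From A_Bᵀ y = c: 6·y_butter + 1·y_oven time = 56.5; 4·y_butter + 6·y_oven time = 51.
This yields shadow prices y_butter = 9, y_oven time = 2.5.
Shadow price of butter = 9.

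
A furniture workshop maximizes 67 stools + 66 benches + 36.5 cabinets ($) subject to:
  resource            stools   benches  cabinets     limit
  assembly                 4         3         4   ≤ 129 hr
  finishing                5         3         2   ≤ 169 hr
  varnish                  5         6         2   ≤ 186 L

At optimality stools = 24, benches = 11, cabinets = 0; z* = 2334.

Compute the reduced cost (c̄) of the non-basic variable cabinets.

-9.5

Check each constraint at x*: assembly 129/129 (tight); finishing 153/169 (slack 16); varnish 186/186 (tight).
Since finishing is not tight, its dual is 0.
Dual feasibility on the basic columns requires 4·y_assembly + 5·y_varnish = 67, 3·y_assembly + 6·y_varnish = 66.
Solving: y_assembly = 8, y_varnish = 7.
Reduced cost of cabinets: c₃ − yᵀa₃ = 36.5 − (8·4 + 7·2) = 36.5 − 46 = -9.5.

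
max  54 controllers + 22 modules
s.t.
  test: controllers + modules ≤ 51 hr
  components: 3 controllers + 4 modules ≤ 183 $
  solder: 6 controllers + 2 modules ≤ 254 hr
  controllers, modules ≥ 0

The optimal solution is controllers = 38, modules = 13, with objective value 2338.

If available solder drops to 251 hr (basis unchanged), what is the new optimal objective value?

2314

Binding: test and solder. Non-binding: components (17 unused).
By complementary slackness, y = 0 for the non-binding constraint.
The binding rows give the dual system: 1·y_test + 6·y_solder = 54 and 1·y_test + 2·y_solder = 22.
This yields shadow prices y_test = 6, y_solder = 8.
Δz = y_solder·Δb = 8 × (-3) = -24, so new z* = 2338 − 24 = 2314.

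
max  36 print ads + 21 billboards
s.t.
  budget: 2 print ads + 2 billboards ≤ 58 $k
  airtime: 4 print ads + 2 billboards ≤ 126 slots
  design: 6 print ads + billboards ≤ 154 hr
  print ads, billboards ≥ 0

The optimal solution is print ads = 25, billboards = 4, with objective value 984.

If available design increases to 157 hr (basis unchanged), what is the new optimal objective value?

993

At the optimum: budget uses 58 of 58 (binding); airtime uses 108 of 126 (slack = 18); design uses 154 of 154 (binding).
Since airtime is not tight, its dual is 0.
Dual feasibility on the basic columns requires 2·y_budget + 6·y_design = 36, 2·y_budget + 1·y_design = 21.
Solving: y_budget = 9, y_design = 3.
Δz = y_design·Δb = 3 × (3) = 9, so new z* = 984 + 9 = 993.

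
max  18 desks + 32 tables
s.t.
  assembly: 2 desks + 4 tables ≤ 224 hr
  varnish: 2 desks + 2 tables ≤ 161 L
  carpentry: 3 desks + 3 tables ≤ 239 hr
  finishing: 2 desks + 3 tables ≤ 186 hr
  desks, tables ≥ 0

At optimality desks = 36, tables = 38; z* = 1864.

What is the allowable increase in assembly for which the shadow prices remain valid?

24

Binding constraints: assembly, finishing. The basis is B = [[2,4],[2,3]] with det -2.
Per unit increase in assembly, x* moves by d = (-1.5, 1).
The basis stays optimal until desks reaches 0; allowable increase = 24 hr.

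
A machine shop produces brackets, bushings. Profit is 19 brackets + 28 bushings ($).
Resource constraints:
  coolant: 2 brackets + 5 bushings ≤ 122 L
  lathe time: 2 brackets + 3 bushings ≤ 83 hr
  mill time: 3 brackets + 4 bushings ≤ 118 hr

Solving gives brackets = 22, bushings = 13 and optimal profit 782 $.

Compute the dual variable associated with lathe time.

At the optimum: coolant uses 109 of 122 (slack = 13); lathe time uses 83 of 83 (binding); mill time uses 118 of 118 (binding).
By complementary slackness, y = 0 for the non-binding constraint.
From A_Bᵀ y = c: 2·y_lathe time + 3·y_mill time = 19; 3·y_lathe time + 4·y_mill time = 28.
Solving: y_lathe time = 8, y_mill time = 1.
Shadow price of lathe time = 8.

8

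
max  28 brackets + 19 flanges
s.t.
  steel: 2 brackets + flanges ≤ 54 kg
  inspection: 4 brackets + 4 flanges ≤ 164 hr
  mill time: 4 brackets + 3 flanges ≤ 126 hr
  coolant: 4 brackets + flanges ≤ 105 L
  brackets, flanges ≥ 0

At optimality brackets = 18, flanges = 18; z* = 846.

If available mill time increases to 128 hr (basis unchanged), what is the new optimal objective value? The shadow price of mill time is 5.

Δb = 2, so new z* = 846 + (5)·(2) = 846 + 10 = 856.

856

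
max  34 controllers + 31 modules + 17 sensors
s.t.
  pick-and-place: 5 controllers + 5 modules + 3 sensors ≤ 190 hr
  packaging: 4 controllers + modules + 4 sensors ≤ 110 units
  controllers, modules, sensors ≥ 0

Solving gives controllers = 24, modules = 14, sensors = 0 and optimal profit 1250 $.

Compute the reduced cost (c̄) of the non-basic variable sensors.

At the optimum: pick-and-place uses 190 of 190 (binding); packaging uses 110 of 110 (binding).
The binding rows give the dual system: 5·y_pick-and-place + 4·y_packaging = 34 and 5·y_pick-and-place + 1·y_packaging = 31.
This yields shadow prices y_pick-and-place = 6, y_packaging = 1.
Reduced cost of sensors: c₃ − yᵀa₃ = 17 − (6·3 + 1·4) = 17 − 22 = -5.

-5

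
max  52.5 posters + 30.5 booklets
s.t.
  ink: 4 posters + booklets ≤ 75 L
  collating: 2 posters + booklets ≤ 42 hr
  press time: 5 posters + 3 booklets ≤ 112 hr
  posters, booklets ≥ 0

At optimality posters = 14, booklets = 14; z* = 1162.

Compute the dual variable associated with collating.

At the optimum: ink uses 70 of 75 (slack = 5); collating uses 42 of 42 (binding); press time uses 112 of 112 (binding).
By complementary slackness, y = 0 for the non-binding constraint.
From A_Bᵀ y = c: 2·y_collating + 5·y_press time = 52.5; 1·y_collating + 3·y_press time = 30.5.
Solving: y_collating = 5, y_press time = 8.5.
Shadow price of collating = 5.

5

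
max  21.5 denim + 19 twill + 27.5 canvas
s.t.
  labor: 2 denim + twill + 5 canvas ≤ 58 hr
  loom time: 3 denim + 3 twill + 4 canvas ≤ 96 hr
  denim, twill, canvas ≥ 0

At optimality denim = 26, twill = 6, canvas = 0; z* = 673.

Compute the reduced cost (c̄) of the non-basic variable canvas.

-7

Check each constraint at x*: labor 58/58 (tight); loom time 96/96 (tight).
Dual feasibility on the basic columns requires 2·y_labor + 3·y_loom time = 21.5, 1·y_labor + 3·y_loom time = 19.
Solving: y_labor = 2.5, y_loom time = 5.5.
Reduced cost of canvas: c₃ − yᵀa₃ = 27.5 − (2.5·5 + 5.5·4) = 27.5 − 34.5 = -7.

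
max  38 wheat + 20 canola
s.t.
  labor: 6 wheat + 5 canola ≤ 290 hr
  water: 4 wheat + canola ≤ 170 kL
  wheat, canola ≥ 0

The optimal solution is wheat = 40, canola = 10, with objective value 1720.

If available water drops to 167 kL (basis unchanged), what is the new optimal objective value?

1705

Check each constraint at x*: labor 290/290 (tight); water 170/170 (tight).
Dual feasibility on the basic columns requires 6·y_labor + 4·y_water = 38, 5·y_labor + 1·y_water = 20.
Solving: y_labor = 3, y_water = 5.
Δz = y_water·Δb = 5 × (-3) = -15, so new z* = 1720 − 15 = 1705.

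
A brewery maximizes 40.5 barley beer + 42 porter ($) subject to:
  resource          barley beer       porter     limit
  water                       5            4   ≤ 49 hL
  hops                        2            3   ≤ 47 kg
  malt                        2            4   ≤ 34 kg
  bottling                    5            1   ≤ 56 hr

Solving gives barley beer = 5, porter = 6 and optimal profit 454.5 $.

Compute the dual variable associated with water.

6.5

At the optimum: water uses 49 of 49 (binding); hops uses 28 of 47 (slack = 19); malt uses 34 of 34 (binding); bottling uses 31 of 56 (slack = 25).
Slack constraints have shadow price 0 (complementary slackness).
From A_Bᵀ y = c: 5·y_water + 2·y_malt = 40.5; 4·y_water + 4·y_malt = 42.
Solving: y_water = 6.5, y_malt = 4.
Shadow price of water = 6.5.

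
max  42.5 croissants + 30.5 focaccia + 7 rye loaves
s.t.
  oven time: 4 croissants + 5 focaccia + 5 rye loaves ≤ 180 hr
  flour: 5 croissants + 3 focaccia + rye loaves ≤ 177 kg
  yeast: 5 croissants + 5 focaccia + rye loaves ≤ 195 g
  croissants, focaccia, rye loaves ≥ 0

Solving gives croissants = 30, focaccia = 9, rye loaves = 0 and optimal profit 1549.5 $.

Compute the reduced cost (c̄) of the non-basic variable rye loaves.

-1.5

Binding: flour and yeast. Non-binding: oven time (15 unused).
Since oven time is not tight, its dual is 0.
From A_Bᵀ y = c: 5·y_flour + 5·y_yeast = 42.5; 3·y_flour + 5·y_yeast = 30.5.
This yields shadow prices y_flour = 6, y_yeast = 2.5.
Reduced cost of rye loaves: c₃ − yᵀa₃ = 7 − (6·1 + 2.5·1) = 7 − 8.5 = -1.5.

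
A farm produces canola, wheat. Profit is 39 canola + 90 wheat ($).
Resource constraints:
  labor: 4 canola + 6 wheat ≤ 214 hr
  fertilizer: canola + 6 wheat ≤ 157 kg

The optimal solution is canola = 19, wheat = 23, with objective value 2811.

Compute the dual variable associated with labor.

8

At the optimum: labor uses 214 of 214 (binding); fertilizer uses 157 of 157 (binding).
Dual feasibility on the basic columns requires 4·y_labor + 1·y_fertilizer = 39, 6·y_labor + 6·y_fertilizer = 90.
→ y_labor = 8 and y_fertilizer = 7.
Shadow price of labor = 8.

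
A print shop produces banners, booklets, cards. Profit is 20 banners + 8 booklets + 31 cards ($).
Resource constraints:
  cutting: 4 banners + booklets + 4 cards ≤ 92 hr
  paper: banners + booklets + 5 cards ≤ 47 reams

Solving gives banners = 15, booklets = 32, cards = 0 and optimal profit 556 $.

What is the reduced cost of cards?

-5

At the optimum: cutting uses 92 of 92 (binding); paper uses 47 of 47 (binding).
From A_Bᵀ y = c: 4·y_cutting + 1·y_paper = 20; 1·y_cutting + 1·y_paper = 8.
This yields shadow prices y_cutting = 4, y_paper = 4.
Reduced cost of cards: c₃ − yᵀa₃ = 31 − (4·4 + 4·5) = 31 − 36 = -5.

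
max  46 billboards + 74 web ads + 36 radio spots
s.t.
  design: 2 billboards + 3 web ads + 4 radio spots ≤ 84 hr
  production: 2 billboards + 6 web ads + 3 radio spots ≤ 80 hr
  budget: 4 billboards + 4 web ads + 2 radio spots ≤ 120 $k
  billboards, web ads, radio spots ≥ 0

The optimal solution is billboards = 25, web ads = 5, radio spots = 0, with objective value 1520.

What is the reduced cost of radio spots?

Binding: production and budget. Non-binding: design (19 unused).
Since design is not tight, its dual is 0.
From A_Bᵀ y = c: 2·y_production + 4·y_budget = 46; 6·y_production + 4·y_budget = 74.
Solving: y_production = 7, y_budget = 8.
Reduced cost of radio spots: c₃ − yᵀa₃ = 36 − (7·3 + 8·2) = 36 − 37 = -1.

-1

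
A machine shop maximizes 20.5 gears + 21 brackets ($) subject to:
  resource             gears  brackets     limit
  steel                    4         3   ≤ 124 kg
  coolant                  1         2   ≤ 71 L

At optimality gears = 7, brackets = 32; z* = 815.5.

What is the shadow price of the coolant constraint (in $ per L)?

4.5

Both steel and coolant are binding at x*.
Dual feasibility on the basic columns requires 4·y_steel + 1·y_coolant = 20.5, 3·y_steel + 2·y_coolant = 21.
This yields shadow prices y_steel = 4, y_coolant = 4.5.
Shadow price of coolant = 4.5.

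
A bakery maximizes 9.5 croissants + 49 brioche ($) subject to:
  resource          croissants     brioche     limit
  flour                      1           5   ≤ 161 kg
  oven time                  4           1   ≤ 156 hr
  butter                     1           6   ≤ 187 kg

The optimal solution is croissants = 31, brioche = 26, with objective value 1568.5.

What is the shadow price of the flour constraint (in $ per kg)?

Binding: flour and butter. Non-binding: oven time (6 unused).
By complementary slackness, y = 0 for the non-binding constraint.
The binding rows give the dual system: 1·y_flour + 1·y_butter = 9.5 and 5·y_flour + 6·y_butter = 49.
Solving: y_flour = 8, y_butter = 1.5.
Shadow price of flour = 8.

8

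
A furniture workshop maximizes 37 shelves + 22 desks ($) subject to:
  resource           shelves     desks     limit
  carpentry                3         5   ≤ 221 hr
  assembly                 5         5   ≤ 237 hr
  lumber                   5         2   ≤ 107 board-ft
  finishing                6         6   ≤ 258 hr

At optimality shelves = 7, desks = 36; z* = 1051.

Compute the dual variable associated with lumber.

At the optimum: carpentry uses 201 of 221 (slack = 20); assembly uses 215 of 237 (slack = 22); lumber uses 107 of 107 (binding); finishing uses 258 of 258 (binding).
Since carpentry, assembly are not tight, their duals are 0.
Dual feasibility on the basic columns requires 5·y_lumber + 6·y_finishing = 37, 2·y_lumber + 6·y_finishing = 22.
Solving: y_lumber = 5, y_finishing = 2.
Shadow price of lumber = 5.

5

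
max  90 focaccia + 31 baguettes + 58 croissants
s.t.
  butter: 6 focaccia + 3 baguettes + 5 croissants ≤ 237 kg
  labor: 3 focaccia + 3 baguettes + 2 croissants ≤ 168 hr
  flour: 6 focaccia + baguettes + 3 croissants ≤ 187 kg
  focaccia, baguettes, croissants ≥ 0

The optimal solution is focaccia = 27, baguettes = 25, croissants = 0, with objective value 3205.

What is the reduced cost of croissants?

Binding: butter and flour. Non-binding: labor (12 unused).
Since labor is not tight, its dual is 0.
The binding rows give the dual system: 6·y_butter + 6·y_flour = 90 and 3·y_butter + 1·y_flour = 31.
Solving: y_butter = 8, y_flour = 7.
Reduced cost of croissants: c₃ − yᵀa₃ = 58 − (8·5 + 7·3) = 58 − 61 = -3.

-3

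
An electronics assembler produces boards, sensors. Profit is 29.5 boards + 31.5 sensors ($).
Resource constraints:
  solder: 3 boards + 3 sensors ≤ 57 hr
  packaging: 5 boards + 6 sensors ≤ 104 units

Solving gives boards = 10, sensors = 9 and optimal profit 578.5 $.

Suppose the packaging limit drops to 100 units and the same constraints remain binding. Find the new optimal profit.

570.5

At the optimum: solder uses 57 of 57 (binding); packaging uses 104 of 104 (binding).
From A_Bᵀ y = c: 3·y_solder + 5·y_packaging = 29.5; 3·y_solder + 6·y_packaging = 31.5.
→ y_solder = 6.5 and y_packaging = 2.
Δz = y_packaging·Δb = 2 × (-4) = -8, so new z* = 578.5 − 8 = 570.5.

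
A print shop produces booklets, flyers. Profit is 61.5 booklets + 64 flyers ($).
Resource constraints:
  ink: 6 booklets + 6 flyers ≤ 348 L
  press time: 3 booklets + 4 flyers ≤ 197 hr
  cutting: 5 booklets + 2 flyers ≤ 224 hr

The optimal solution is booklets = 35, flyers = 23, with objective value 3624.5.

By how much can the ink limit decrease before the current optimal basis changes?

52.5

Binding constraints: ink, press time. The basis is B = [[6,6],[3,4]] with det 6.
Per unit decrease in ink, x* moves by d = (-0.6667, 0.5).
The basis stays optimal until booklets reaches 0; allowable decrease = 52.5 L.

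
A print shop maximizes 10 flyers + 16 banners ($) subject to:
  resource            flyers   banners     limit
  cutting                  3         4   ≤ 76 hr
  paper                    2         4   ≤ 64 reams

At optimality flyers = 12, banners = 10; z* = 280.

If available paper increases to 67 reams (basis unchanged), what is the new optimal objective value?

At the optimum: cutting uses 76 of 76 (binding); paper uses 64 of 64 (binding).
Dual feasibility on the basic columns requires 3·y_cutting + 2·y_paper = 10, 4·y_cutting + 4·y_paper = 16.
Solving: y_cutting = 2, y_paper = 2.
Δz = y_paper·Δb = 2 × (3) = 6, so new z* = 280 + 6 = 286.

286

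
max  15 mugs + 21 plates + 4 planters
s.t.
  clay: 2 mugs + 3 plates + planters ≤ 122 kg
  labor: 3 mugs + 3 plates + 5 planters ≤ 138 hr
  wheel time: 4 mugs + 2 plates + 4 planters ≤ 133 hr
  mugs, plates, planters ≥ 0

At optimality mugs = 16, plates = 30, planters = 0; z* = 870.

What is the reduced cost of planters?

-7

At the optimum: clay uses 122 of 122 (binding); labor uses 138 of 138 (binding); wheel time uses 124 of 133 (slack = 9).
Since wheel time is not tight, its dual is 0.
Dual feasibility on the basic columns requires 2·y_clay + 3·y_labor = 15, 3·y_clay + 3·y_labor = 21.
Solving: y_clay = 6, y_labor = 1.
Reduced cost of planters: c₃ − yᵀa₃ = 4 − (6·1 + 1·5) = 4 − 11 = -7.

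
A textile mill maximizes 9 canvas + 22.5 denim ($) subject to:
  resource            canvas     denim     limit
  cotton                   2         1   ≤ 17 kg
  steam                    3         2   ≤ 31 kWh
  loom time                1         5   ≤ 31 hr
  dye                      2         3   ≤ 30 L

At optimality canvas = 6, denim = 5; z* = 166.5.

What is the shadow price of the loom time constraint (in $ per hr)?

Binding: cotton and loom time. Non-binding: steam (3 unused), dye (3 unused).
By complementary slackness, y = 0 for the non-binding constraints.
Dual feasibility on the basic columns requires 2·y_cotton + 1·y_loom time = 9, 1·y_cotton + 5·y_loom time = 22.5.
→ y_cotton = 2.5 and y_loom time = 4.
Shadow price of loom time = 4.

4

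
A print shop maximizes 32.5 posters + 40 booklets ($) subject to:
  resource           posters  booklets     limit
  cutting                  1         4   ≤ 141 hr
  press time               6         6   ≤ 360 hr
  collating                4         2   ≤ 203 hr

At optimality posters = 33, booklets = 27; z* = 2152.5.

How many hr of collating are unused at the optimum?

collating used = 4·33 + 2·27 = 186; slack = 203 − 186 = 17.

17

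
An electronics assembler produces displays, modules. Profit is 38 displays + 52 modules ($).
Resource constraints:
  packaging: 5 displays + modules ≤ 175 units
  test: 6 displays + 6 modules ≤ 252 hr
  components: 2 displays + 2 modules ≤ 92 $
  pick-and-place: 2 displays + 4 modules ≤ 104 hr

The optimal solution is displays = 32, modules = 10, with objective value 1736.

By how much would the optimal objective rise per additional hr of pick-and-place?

7

Check each constraint at x*: packaging 170/175 (slack 5); test 252/252 (tight); components 84/92 (slack 8); pick-and-place 104/104 (tight).
Slack constraints have shadow price 0 (complementary slackness).
The binding rows give the dual system: 6·y_test + 2·y_pick-and-place = 38 and 6·y_test + 4·y_pick-and-place = 52.
→ y_test = 4 and y_pick-and-place = 7.
Shadow price of pick-and-place = 7.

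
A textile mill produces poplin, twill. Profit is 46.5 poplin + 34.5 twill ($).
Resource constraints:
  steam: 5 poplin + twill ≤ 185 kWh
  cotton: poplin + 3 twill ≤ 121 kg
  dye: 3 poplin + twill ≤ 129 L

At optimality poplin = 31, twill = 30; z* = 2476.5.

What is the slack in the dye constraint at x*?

dye used = 3·31 + 1·30 = 123; slack = 129 − 123 = 6.

6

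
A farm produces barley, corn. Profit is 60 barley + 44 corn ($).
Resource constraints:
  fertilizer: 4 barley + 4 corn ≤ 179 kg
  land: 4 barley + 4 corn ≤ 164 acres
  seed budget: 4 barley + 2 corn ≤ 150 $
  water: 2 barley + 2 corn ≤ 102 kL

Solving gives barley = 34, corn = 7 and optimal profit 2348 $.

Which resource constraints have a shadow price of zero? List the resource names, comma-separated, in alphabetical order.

fertilizer: 164/179 (slack 15)
land: 164/164 (binding)
seed budget: 150/150 (binding)
water: 82/102 (slack 20)
By complementary slackness, a constraint with positive slack has shadow price 0 → fertilizer, water.

fertilizer, water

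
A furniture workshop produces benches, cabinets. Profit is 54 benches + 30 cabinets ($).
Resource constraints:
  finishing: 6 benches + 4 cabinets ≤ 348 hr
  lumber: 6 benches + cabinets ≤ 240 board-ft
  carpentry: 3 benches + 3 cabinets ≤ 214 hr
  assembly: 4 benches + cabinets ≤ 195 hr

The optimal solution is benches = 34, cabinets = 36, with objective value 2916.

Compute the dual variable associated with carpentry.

0

Binding: finishing and lumber. Non-binding: carpentry (4 unused), assembly (23 unused).
Slack constraints have shadow price 0 (complementary slackness).
From A_Bᵀ y = c: 6·y_finishing + 6·y_lumber = 54; 4·y_finishing + 1·y_lumber = 30.
Solving: y_finishing = 7, y_lumber = 2.
Shadow price of carpentry = 0.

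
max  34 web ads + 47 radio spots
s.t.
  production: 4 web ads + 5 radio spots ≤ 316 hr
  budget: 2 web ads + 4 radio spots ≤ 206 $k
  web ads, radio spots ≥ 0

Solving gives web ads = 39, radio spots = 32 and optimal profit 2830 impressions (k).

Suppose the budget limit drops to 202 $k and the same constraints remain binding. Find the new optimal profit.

At the optimum: production uses 316 of 316 (binding); budget uses 206 of 206 (binding).
Dual feasibility on the basic columns requires 4·y_production + 2·y_budget = 34, 5·y_production + 4·y_budget = 47.
→ y_production = 7 and y_budget = 3.
Δz = y_budget·Δb = 3 × (-4) = -12, so new z* = 2830 − 12 = 2818.

2818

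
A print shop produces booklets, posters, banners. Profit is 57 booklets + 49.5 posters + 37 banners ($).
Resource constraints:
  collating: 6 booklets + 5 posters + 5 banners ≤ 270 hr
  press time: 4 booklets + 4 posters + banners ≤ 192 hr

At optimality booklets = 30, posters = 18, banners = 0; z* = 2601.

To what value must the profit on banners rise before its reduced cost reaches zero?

40.5

Check each constraint at x*: collating 270/270 (tight); press time 192/192 (tight).
The binding rows give the dual system: 6·y_collating + 4·y_press time = 57 and 5·y_collating + 4·y_press time = 49.5.
→ y_collating = 7.5 and y_press time = 3.
banners enters the basis when its profit ≥ yᵀa₃ = 7.5·5 + 3·1 = 40.5.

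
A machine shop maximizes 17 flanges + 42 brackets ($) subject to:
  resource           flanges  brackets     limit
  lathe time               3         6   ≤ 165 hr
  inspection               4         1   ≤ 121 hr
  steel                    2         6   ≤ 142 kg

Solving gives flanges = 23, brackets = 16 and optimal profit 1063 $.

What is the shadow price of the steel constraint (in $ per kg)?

4

Binding: lathe time and steel. Non-binding: inspection (13 unused).
Since inspection is not tight, its dual is 0.
Dual feasibility on the basic columns requires 3·y_lathe time + 2·y_steel = 17, 6·y_lathe time + 6·y_steel = 42.
Solving: y_lathe time = 3, y_steel = 4.
Shadow price of steel = 4.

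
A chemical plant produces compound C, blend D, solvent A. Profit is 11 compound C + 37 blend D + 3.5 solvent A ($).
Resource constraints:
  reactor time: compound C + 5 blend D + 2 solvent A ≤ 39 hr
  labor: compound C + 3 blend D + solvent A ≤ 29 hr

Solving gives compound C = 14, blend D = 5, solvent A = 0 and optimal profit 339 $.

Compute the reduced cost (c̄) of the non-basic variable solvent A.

-9.5

Both reactor time and labor are binding at x*.
The binding rows give the dual system: 1·y_reactor time + 1·y_labor = 11 and 5·y_reactor time + 3·y_labor = 37.
Solving: y_reactor time = 2, y_labor = 9.
Reduced cost of solvent A: c₃ − yᵀa₃ = 3.5 − (2·2 + 9·1) = 3.5 − 13 = -9.5.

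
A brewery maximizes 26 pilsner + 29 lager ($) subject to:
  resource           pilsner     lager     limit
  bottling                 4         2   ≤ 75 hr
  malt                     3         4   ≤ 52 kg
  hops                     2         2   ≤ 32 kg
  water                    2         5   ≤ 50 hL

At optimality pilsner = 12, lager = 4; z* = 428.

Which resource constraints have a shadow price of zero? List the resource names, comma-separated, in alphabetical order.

bottling: 56/75 (slack 19)
malt: 52/52 (binding)
hops: 32/32 (binding)
water: 44/50 (slack 6)
By complementary slackness, a constraint with positive slack has shadow price 0 → bottling, water.

bottling, water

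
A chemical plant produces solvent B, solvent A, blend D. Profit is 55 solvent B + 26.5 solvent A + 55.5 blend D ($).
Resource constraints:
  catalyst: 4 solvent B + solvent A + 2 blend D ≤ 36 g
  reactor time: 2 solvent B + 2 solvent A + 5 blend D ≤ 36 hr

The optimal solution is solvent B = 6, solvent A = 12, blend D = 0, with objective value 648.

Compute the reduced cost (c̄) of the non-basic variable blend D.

-6

Both catalyst and reactor time are binding at x*.
The binding rows give the dual system: 4·y_catalyst + 2·y_reactor time = 55 and 1·y_catalyst + 2·y_reactor time = 26.5.
→ y_catalyst = 9.5 and y_reactor time = 8.5.
Reduced cost of blend D: c₃ − yᵀa₃ = 55.5 − (9.5·2 + 8.5·5) = 55.5 − 61.5 = -6.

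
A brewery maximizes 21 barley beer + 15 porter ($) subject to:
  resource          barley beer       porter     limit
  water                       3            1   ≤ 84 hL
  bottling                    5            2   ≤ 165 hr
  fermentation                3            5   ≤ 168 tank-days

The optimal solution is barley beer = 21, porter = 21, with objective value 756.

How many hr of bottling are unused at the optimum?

18

bottling used = 5·21 + 2·21 = 147; slack = 165 − 147 = 18.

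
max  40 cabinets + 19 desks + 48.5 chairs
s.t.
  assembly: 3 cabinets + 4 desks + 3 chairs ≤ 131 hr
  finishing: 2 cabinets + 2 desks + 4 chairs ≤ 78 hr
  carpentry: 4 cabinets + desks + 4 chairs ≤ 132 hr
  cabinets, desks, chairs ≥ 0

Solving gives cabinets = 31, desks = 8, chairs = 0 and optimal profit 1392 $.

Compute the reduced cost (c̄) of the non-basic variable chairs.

-3.5

At the optimum: assembly uses 125 of 131 (slack = 6); finishing uses 78 of 78 (binding); carpentry uses 132 of 132 (binding).
Slack constraints have shadow price 0 (complementary slackness).
The binding rows give the dual system: 2·y_finishing + 4·y_carpentry = 40 and 2·y_finishing + 1·y_carpentry = 19.
This yields shadow prices y_finishing = 6, y_carpentry = 7.
Reduced cost of chairs: c₃ − yᵀa₃ = 48.5 − (6·4 + 7·4) = 48.5 − 52 = -3.5.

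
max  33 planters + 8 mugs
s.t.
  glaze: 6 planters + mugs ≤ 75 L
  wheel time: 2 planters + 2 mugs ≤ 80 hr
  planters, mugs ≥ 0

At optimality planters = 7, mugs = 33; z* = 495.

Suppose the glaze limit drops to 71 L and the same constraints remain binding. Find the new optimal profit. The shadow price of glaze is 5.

Δb = -4, so new z* = 495 + (5)·(-4) = 495 − 20 = 475.

475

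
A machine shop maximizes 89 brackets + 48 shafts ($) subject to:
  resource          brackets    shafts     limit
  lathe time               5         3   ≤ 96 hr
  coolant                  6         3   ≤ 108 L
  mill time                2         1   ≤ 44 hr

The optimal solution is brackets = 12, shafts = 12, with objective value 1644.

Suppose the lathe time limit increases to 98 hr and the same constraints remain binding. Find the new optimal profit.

At the optimum: lathe time uses 96 of 96 (binding); coolant uses 108 of 108 (binding); mill time uses 36 of 44 (slack = 8).
Slack constraints have shadow price 0 (complementary slackness).
From A_Bᵀ y = c: 5·y_lathe time + 6·y_coolant = 89; 3·y_lathe time + 3·y_coolant = 48.
Solving: y_lathe time = 7, y_coolant = 9.
Δz = y_lathe time·Δb = 7 × (2) = 14, so new z* = 1644 + 14 = 1658.

1658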